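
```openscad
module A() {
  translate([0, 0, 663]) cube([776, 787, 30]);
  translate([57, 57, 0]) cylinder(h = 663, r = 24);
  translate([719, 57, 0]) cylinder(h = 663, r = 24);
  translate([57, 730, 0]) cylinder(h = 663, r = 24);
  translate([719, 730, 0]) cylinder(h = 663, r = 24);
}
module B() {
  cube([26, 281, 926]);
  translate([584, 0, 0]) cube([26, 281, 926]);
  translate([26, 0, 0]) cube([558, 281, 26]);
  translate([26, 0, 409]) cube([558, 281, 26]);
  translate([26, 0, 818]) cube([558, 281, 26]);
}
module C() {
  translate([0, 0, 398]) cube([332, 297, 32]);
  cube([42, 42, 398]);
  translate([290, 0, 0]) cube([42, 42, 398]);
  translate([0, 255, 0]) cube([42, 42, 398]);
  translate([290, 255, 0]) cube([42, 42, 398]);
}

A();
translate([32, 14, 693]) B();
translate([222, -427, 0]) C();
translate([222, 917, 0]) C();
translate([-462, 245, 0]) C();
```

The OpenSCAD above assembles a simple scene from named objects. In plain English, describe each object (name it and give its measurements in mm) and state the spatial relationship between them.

A is a table: top 776 mm (x) × 787 mm (y), 30 mm thick, upper face at z = 693 mm, on four round legs of 48 mm diameter, each leg's bounding box inset 33 mm from the nearest pair of top edges, running from z = 0 to the bottom of the top.

B is a bookshelf 610 mm wide overall, 281 mm deep and 926 mm tall. The two sides are 26 mm thick vertical panels. 3 horizontal shelves of 26 mm thickness span between the inner faces of the sides; the lowest shelf sits on the floor and shelves are stacked with a clear vertical gap of 383 mm between each pair.

C is a four-legged stool. The seat is a 332×297×32 mm slab whose top surface is at z = 430 mm; four square legs, each 42×42 mm in cross-section, run from the floor (z = 0) to the underside of the seat, each flush with a corner of the seat.

The bookshelf is on top of the table. Three stools sit around the table at the −y, +y, −x sides.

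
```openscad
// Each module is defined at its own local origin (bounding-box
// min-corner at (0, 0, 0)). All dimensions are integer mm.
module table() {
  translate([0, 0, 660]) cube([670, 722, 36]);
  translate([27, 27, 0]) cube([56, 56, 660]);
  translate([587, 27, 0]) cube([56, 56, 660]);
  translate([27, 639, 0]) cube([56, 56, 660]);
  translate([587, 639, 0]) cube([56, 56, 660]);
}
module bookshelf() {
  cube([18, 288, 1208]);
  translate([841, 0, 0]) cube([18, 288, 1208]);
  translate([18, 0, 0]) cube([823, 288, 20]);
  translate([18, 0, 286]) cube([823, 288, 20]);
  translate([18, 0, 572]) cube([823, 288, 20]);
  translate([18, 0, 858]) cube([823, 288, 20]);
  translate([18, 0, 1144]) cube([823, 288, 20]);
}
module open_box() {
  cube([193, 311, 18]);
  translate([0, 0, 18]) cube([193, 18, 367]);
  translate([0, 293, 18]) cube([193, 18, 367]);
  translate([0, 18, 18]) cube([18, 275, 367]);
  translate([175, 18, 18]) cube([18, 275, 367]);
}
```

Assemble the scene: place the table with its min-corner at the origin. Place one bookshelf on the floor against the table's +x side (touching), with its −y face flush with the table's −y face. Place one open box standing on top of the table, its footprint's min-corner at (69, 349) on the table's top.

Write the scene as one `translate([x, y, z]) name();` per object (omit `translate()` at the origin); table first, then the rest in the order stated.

table();
translate([670, 0, 0]) bookshelf();
translate([69, 349, 696]) open_box();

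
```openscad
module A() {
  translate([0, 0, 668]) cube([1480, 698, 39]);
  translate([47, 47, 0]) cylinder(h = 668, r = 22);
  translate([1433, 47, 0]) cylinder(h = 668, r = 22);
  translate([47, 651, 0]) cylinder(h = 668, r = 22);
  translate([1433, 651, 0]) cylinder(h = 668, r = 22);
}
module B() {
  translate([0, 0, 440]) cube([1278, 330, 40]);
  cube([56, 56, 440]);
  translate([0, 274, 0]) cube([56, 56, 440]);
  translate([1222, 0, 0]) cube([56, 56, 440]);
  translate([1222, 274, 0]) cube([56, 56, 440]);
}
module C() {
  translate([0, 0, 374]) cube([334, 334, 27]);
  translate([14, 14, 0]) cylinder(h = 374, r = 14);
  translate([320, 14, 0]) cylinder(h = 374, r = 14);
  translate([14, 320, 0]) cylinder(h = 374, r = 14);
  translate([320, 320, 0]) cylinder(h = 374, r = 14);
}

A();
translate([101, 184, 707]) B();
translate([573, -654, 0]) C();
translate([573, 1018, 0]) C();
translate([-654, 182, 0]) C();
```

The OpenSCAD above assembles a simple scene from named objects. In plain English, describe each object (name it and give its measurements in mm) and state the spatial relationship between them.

A is a table with a 1480×698 mm rectangular top, 39 mm thick, top surface at z = 707 mm, supported by four round legs of 44 mm diameter, each leg's bounding box inset 25 mm from the nearest pair of top edges, running from the floor.

B is a bench: a 1278×330 mm seat slab, 40 mm thick, top at z = 480 mm, on four 56×56 mm square legs flush with the seat corners and standing on z = 0.

C is a four-legged stool. The seat is a 334×334×27 mm slab whose top surface is at z = 401 mm; four round legs, each 28 mm in diameter, run from the floor (z = 0) to the underside of the seat, each leg's axis is inset half a diameter from the nearest pair of seat edges (so the leg's bounding box is flush with the corner).

The bench is on top of the table, centred. Three stools sit around the table at the −y, +y, −x sides.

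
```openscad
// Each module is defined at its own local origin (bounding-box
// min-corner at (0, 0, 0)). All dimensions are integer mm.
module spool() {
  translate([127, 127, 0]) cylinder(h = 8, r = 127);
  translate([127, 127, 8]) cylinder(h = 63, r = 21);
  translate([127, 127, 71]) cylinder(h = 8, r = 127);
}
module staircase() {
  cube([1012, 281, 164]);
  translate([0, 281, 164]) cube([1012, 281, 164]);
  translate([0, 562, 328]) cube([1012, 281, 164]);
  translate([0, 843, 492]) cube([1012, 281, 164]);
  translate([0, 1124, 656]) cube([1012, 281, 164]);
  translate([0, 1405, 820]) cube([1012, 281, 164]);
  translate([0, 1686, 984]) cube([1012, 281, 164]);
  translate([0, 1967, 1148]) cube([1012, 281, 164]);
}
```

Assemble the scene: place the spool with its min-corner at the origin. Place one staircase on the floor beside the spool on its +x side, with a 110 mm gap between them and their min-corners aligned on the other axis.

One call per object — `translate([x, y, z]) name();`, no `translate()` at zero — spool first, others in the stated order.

spool();
translate([364, 0, 0]) staircase();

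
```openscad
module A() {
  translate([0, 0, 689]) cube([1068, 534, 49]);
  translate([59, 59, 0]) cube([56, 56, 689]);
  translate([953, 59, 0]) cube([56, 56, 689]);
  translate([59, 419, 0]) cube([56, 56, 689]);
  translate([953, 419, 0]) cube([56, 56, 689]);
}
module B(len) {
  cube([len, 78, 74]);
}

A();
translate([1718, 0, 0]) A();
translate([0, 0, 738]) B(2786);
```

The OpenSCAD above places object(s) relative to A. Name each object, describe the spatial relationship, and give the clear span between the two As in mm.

A is a table. B is a beam. A beam spans the tops of two tables. The clear span between the two tables is 650 mm.

Second table starts at x = 1718; first ends at x = 1068; clear span = 1718 − 1068 = 650 mm.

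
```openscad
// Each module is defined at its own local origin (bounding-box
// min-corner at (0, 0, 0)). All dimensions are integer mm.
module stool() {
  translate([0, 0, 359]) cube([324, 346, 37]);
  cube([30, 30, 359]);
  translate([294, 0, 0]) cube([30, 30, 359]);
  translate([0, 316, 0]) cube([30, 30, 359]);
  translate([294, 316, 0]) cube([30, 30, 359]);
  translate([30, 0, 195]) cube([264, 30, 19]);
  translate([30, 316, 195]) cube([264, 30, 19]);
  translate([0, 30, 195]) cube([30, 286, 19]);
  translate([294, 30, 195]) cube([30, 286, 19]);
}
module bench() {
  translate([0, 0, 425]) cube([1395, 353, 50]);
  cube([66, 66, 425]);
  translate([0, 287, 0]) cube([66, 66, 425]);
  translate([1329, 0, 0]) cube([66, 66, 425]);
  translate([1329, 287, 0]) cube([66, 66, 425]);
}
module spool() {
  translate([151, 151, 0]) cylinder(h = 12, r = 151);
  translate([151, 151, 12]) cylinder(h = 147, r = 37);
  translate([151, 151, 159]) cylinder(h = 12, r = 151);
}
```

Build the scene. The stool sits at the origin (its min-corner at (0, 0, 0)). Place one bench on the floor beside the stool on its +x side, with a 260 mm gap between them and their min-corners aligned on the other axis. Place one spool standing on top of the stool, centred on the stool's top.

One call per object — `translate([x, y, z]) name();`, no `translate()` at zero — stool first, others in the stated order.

stool();
translate([584, 0, 0]) bench();
translate([11, 22, 396]) spool();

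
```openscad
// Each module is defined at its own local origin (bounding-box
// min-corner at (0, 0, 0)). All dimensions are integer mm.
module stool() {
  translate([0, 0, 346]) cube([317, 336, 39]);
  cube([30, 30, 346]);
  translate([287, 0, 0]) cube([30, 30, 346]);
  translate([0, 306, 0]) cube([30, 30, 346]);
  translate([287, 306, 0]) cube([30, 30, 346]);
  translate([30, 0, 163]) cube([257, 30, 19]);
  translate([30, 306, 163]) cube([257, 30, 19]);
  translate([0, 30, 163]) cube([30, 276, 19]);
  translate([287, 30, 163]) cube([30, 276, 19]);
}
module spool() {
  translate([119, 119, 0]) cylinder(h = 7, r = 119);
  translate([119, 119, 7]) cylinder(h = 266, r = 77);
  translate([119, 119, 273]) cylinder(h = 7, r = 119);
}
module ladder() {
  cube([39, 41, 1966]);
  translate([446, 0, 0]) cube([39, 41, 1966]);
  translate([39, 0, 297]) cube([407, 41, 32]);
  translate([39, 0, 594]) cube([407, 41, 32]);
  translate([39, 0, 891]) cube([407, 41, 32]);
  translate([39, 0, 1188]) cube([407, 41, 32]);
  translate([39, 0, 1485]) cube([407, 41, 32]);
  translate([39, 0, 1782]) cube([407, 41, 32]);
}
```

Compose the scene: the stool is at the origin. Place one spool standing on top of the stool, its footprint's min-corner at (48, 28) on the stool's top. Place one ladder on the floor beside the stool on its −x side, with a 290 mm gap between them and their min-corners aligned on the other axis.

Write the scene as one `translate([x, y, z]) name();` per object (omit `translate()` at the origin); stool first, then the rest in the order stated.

stool();
translate([48, 28, 385]) spool();
translate([-775, 0, 0]) ladder();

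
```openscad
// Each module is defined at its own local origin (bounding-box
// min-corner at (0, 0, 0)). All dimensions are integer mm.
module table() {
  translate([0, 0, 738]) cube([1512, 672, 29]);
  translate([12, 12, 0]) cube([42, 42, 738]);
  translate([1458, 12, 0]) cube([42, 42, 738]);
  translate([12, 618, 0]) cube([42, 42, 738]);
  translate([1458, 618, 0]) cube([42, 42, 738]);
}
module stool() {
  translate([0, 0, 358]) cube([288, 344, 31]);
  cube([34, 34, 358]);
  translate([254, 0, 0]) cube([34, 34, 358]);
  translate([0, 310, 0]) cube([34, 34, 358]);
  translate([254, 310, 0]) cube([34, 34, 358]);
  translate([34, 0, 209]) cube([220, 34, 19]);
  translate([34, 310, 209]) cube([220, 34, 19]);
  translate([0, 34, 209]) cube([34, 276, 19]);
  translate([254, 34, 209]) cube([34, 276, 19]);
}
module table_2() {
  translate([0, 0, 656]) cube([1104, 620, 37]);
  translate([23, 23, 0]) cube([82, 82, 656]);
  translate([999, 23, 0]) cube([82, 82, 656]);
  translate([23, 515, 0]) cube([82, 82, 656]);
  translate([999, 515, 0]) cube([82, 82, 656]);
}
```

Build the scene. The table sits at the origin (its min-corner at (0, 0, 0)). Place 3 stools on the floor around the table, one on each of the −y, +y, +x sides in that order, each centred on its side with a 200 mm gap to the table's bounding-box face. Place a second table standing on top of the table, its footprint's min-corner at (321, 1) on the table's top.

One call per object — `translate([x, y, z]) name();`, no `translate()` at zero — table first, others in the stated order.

table();
translate([612, -544, 0]) stool();
translate([612, 872, 0]) stool();
translate([1712, 164, 0]) stool();
translate([321, 1, 767]) table_2();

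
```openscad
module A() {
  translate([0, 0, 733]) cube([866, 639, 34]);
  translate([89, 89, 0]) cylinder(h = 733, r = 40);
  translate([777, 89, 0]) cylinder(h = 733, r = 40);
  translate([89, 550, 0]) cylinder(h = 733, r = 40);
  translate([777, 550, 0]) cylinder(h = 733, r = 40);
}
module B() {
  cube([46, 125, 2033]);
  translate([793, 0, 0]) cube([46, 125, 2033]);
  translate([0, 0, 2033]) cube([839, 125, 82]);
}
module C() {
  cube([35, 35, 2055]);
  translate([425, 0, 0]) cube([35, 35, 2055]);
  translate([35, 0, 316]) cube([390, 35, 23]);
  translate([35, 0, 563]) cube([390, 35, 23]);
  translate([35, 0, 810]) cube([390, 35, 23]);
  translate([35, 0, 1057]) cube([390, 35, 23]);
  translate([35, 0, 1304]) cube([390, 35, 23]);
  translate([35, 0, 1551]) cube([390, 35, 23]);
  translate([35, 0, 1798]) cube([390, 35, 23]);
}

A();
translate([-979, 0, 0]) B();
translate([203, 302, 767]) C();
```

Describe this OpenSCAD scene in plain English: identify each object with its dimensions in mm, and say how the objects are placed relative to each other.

A is a rectangular dining table. The top is 866×639×34 mm with its upper surface at z = 767 mm. It stands on four round legs of 80 mm diameter, each leg's bounding box inset 49 mm from the nearest pair of top edges, running from the floor to the underside of the top.

B is a rectangular door frame: two vertical jambs of 46×125 mm section, 2033 mm tall, with a clear opening 747 mm wide between their inner faces. A header 82 mm tall and 125 mm deep lies on top of the jambs and spans the full outside width.

C is a wooden ladder with two side rails of 35×35 mm section and 2055 mm height, set 460 mm apart overall. Between them run 7 rectangular rungs (35 mm deep, 23 mm thick), front faces flush with the rails' −y face. The bottom of the first rung is 316 mm above the floor and each subsequent rung is 247 mm higher than the one below.

The door frame is on the floor beside the table on its −x side. The ladder is on top of the table, centred.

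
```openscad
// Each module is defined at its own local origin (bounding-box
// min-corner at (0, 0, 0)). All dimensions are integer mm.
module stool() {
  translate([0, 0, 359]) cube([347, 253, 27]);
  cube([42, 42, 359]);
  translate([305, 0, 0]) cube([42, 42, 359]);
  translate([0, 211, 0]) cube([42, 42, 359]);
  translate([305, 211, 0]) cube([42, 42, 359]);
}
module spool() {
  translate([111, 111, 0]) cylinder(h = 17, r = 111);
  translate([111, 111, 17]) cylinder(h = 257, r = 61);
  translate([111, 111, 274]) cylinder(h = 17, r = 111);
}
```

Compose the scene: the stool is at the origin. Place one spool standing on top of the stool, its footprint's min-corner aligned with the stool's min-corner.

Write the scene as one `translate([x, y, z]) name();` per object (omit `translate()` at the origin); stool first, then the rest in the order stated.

stool();
translate([0, 0, 386]) spool();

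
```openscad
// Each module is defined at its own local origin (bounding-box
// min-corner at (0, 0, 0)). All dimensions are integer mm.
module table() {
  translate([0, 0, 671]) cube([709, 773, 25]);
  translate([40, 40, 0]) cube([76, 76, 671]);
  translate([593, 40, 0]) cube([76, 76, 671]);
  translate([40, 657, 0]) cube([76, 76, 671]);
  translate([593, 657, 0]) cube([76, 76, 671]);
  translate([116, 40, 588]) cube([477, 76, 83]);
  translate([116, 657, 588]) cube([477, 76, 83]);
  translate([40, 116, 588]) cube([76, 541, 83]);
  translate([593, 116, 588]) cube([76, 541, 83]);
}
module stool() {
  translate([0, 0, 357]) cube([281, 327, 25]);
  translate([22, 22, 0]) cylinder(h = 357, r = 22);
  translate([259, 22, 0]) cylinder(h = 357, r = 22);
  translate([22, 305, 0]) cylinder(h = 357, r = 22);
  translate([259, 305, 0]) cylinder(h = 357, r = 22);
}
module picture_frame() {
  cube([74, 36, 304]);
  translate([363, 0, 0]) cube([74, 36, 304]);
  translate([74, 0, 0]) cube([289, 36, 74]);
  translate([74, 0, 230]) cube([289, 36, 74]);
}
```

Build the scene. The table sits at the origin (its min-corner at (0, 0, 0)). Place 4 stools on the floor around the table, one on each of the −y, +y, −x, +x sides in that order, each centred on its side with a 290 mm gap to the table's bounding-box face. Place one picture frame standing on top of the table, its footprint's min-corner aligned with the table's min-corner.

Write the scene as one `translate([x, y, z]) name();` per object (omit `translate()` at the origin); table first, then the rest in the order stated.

table();
translate([214, -617, 0]) stool();
translate([214, 1063, 0]) stool();
translate([-571, 223, 0]) stool();
translate([999, 223, 0]) stool();
translate([0, 0, 696]) picture_frame();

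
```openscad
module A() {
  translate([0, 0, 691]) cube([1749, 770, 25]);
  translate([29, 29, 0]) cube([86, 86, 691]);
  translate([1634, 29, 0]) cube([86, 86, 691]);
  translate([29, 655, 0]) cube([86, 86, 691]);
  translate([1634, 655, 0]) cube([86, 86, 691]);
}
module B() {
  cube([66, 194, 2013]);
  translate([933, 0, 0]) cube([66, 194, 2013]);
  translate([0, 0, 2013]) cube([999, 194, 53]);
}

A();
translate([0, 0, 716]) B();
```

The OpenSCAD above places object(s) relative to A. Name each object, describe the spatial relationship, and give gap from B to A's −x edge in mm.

The door frame's min-x is at 0; the table's min-x is 0; gap = 0 mm.

A is a table. B is a door frame. The door frame is on top of the table. The gap from the door frame to the table's −x edge is 0 mm.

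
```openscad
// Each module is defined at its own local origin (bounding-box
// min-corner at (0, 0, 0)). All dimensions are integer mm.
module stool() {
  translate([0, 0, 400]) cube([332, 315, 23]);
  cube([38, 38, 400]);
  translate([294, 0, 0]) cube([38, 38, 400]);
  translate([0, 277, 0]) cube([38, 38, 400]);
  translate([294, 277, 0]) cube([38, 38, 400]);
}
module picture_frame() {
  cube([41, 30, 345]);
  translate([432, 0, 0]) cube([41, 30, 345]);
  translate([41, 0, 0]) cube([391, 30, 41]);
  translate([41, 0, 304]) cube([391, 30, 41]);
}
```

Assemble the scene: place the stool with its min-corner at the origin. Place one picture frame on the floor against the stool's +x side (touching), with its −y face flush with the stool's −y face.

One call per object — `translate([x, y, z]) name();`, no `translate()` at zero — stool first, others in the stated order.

stool();
translate([332, 0, 0]) picture_frame();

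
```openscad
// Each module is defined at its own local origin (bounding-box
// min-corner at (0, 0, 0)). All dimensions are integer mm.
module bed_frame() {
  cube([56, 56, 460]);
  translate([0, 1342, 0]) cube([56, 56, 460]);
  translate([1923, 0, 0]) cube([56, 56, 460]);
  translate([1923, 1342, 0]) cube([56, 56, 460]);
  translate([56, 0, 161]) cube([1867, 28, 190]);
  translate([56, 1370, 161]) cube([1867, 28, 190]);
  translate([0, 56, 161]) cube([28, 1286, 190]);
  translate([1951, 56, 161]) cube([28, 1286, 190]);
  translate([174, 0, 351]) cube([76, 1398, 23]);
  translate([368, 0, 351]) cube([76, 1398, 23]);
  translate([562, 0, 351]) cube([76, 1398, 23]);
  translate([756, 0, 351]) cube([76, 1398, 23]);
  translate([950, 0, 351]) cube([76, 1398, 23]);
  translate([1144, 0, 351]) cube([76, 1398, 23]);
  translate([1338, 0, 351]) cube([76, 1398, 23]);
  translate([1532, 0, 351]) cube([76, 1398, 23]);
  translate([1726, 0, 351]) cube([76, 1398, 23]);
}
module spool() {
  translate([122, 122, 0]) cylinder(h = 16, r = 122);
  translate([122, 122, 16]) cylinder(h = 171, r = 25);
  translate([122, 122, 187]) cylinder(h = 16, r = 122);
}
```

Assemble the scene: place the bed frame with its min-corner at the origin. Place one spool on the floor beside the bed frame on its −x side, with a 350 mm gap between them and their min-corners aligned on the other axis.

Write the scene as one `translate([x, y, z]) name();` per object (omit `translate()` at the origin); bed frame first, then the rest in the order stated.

bed_frame();
translate([-594, 0, 0]) spool();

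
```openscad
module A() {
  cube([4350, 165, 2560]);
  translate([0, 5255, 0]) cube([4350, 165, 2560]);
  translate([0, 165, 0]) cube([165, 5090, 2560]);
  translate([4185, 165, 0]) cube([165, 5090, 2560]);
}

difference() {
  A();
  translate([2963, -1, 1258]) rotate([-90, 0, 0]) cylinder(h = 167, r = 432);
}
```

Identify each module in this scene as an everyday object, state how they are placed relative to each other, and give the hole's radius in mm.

A is a house frame. The house frame has a circular hole through its front wall. The hole's radius is 432 mm.

The subtracted cylinder has r = 432 mm.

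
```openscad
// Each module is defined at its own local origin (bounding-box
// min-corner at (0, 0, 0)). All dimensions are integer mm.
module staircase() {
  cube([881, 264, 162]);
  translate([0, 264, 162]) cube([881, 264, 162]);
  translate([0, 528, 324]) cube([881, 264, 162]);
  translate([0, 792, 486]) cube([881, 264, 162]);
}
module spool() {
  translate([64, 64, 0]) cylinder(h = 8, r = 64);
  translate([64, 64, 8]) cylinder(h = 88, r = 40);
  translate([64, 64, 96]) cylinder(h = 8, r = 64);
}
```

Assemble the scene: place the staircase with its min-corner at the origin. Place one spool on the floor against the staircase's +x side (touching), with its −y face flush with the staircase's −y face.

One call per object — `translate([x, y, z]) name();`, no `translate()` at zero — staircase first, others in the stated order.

staircase();
translate([881, 0, 0]) spool();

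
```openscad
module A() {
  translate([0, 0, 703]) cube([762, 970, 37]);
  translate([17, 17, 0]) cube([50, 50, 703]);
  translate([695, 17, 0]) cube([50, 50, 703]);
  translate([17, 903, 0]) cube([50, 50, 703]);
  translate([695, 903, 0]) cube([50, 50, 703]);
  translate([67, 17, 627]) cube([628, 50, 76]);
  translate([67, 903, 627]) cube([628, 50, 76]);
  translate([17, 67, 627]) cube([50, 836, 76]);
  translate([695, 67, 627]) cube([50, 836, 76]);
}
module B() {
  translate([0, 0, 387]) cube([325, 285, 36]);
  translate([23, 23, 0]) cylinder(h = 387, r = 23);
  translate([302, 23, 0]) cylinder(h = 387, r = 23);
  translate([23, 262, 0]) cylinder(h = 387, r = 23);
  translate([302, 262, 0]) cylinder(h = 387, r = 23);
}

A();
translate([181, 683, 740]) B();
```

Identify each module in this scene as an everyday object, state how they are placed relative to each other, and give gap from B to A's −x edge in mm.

The stool's min-x is at 181; the table's min-x is 0; gap = 181 mm.

A is a table. B is a stool. The stool is on top of the table. The gap from the stool to the table's −x edge is 181 mm.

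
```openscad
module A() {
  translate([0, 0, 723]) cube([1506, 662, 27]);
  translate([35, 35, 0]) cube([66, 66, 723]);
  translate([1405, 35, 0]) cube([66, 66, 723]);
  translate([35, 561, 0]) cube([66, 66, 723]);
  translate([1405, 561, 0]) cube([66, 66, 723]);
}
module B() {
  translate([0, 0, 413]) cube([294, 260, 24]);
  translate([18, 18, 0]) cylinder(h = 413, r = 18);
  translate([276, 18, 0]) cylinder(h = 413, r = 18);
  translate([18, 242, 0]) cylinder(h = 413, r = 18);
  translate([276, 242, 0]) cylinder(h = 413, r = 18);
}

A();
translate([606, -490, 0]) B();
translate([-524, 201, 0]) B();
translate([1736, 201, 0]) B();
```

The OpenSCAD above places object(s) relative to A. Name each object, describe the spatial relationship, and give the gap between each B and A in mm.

A is a table. B is a stool. Three stools sit around the table at the −y, −x, +x sides. The gap between each stool and the table is 230 mm.

Each stool's nearest face is 230 mm from the table's bounding box.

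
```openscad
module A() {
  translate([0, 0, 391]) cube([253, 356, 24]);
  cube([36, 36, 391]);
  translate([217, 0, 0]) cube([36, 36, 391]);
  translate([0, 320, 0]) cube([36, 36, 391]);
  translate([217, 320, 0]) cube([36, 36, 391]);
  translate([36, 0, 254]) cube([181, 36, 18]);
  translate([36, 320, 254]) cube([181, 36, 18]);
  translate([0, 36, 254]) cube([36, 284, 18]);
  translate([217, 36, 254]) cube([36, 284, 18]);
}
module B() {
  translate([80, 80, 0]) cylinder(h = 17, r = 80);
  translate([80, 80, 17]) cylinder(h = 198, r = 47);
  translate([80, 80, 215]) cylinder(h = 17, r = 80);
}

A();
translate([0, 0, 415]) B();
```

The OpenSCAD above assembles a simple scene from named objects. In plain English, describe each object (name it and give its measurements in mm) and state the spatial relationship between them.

A is a four-legged stool. The seat is a 253×356×24 mm slab whose top surface is at z = 415 mm; four square legs, each 36×36 mm in cross-section, run from the floor (z = 0) to the underside of the seat, each flush with a corner of the seat. Four stretchers, 36 mm wide and 18 mm tall, connect adjacent legs with their undersides at z = 254 mm, each running between the inner faces of the legs it joins and aligned with the legs' outer faces on the other axis.

B is a spool: two coaxial disc flanges of radius 80 mm and thickness 17 mm, joined by a core cylinder of radius 47 mm and height 198 mm. The lower flange rests on z = 0 and the three cylinders share a vertical axis.

The spool is on top of the stool.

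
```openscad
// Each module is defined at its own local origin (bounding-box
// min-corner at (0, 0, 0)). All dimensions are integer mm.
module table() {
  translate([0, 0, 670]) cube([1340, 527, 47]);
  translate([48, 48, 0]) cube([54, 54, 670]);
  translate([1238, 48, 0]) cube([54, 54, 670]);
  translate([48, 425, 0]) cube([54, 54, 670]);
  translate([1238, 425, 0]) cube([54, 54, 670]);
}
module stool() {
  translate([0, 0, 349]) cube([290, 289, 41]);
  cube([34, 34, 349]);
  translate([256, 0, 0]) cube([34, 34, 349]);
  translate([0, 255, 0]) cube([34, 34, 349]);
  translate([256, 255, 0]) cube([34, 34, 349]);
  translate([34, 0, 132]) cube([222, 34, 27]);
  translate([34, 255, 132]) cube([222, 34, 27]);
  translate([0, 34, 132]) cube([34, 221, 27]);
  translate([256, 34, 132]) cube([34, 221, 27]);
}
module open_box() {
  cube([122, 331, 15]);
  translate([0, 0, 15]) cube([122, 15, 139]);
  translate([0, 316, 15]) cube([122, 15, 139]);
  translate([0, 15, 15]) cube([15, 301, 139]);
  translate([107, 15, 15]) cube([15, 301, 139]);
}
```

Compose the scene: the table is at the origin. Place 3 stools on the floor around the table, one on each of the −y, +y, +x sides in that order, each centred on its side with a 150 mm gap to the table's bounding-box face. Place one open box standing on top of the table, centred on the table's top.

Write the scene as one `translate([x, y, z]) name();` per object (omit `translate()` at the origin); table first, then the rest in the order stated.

table();
translate([525, -439, 0]) stool();
translate([525, 677, 0]) stool();
translate([1490, 119, 0]) stool();
translate([609, 98, 717]) open_box();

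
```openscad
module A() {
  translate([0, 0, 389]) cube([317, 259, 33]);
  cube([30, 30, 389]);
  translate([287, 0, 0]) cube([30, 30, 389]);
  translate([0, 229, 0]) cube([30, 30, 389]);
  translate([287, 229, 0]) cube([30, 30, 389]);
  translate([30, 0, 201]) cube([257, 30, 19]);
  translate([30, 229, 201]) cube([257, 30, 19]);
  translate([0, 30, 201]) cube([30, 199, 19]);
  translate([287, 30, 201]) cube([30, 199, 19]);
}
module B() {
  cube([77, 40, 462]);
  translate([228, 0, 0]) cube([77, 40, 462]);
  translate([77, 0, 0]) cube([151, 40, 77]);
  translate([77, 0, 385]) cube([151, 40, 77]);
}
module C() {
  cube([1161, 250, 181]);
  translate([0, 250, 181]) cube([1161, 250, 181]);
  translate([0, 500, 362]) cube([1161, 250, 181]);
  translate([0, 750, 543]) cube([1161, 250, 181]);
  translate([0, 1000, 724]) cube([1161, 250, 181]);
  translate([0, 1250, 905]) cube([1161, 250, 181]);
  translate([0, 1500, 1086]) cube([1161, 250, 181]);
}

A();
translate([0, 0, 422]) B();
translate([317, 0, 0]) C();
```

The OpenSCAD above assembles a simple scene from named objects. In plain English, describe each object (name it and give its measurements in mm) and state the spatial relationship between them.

A is a four-legged stool. The seat is 317×259 mm, 33 mm thick, top at z = 422 mm. It stands on four square legs, each 30×30 mm in cross-section, from z = 0 to the seat underside, each flush with a corner of the seat. Four stretchers, 30 mm wide and 19 mm tall, connect adjacent legs with their undersides at z = 201 mm, each running between the inner faces of the legs it joins and aligned with the legs' outer faces on the other axis.

B is a rectangular picture frame lying in the x–z plane (depth along y). The opening is 151 mm wide (x) by 308 mm tall (z), surrounded by a border 77 mm wide on all four sides. The frame is 40 mm deep and is made of two full-height vertical stiles with two horizontal rails fitted between them.

C is a straight staircase of 7 solid steps. Each step is 1161 mm wide (x), 250 mm deep (y, the going) and 181 mm tall (the rise). The first step rests on the floor; each subsequent step sits one going further in +y and one rise higher in +z, directly behind and above the previous step with no overlap.

The picture frame is on top of the stool. The staircase is against the stool's +x side, with their −y faces flush.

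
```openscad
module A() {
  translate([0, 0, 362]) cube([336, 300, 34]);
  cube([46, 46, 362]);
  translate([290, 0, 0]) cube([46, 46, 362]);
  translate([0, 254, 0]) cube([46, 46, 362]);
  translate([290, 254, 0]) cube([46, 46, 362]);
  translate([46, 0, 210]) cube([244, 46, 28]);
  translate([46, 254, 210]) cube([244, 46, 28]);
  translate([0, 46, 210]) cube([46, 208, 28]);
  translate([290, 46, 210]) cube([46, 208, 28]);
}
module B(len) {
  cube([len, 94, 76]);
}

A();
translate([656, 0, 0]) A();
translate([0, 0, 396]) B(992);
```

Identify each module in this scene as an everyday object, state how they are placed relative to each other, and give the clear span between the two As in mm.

Second stool starts at x = 656; first ends at x = 336; clear span = 656 − 336 = 320 mm.

A is a stool. B is a beam. A beam spans the tops of two stools. The clear span between the two stools is 320 mm.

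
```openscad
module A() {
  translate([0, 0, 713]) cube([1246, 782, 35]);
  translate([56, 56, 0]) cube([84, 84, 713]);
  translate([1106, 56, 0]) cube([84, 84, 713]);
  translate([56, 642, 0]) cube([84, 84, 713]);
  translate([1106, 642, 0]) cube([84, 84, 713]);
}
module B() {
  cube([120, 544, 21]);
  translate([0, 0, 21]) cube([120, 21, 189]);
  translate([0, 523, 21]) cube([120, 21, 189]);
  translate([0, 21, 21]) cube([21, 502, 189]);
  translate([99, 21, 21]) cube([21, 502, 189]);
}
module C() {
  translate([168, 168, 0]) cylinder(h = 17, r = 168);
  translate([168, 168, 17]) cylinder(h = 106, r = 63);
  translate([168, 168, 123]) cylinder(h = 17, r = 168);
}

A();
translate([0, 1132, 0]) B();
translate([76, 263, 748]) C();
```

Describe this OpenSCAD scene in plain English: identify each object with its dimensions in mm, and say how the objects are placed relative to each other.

A is a table with a 1246×782 mm rectangular top, 35 mm thick, top surface at z = 748 mm, supported by four 84×84 mm square legs, each inset 56 mm from the nearest pair of top edges, running from the floor.

B is an open-topped rectangular box: outside dimensions 120×544×210 mm, with a uniform wall and base thickness of 21 mm. The base is a full 120×544 slab on the floor; four walls sit on top of the base. The front and back walls (the −y and +y sides) span the full width; the two side walls fit between them.

C is a spool: two coaxial disc flanges of radius 168 mm and thickness 17 mm, joined by a core cylinder of radius 63 mm and height 106 mm. The lower flange rests on z = 0 and the three cylinders share a vertical axis.

The open box is on the floor beside the table on its +y side. The spool is on top of the table.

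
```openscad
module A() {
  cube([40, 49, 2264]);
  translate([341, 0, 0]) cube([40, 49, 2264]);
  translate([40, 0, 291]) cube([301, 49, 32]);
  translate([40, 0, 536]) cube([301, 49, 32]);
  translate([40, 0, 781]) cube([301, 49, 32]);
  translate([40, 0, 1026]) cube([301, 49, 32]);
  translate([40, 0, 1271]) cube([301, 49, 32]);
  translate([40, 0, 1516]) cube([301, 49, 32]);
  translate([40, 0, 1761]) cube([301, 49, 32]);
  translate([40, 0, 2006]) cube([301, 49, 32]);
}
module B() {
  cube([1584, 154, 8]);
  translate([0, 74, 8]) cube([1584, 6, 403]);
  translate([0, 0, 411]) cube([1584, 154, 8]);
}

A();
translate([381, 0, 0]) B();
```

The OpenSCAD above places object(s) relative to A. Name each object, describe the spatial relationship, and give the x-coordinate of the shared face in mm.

The ladder's +x face and the I-beam's −x face are both at x = 381 mm.

A is a ladder. B is an I-beam. The I-beam is against the ladder's +x side, with their −y faces flush. The x-coordinate of the shared face is 381 mm.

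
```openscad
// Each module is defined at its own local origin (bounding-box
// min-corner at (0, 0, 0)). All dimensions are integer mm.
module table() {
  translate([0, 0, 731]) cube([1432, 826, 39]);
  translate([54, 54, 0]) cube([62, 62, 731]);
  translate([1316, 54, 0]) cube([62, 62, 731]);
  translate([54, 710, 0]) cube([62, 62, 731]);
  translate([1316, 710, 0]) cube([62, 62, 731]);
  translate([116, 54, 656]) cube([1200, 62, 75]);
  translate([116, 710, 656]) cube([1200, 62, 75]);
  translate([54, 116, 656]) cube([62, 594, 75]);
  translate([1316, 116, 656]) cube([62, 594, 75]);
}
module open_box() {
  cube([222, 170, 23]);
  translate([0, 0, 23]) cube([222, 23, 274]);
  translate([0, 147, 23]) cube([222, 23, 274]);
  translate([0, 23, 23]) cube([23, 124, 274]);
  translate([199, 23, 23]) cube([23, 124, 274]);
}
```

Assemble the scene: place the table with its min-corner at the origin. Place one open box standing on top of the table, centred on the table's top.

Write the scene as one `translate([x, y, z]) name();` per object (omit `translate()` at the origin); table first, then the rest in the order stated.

table();
translate([605, 328, 770]) open_box();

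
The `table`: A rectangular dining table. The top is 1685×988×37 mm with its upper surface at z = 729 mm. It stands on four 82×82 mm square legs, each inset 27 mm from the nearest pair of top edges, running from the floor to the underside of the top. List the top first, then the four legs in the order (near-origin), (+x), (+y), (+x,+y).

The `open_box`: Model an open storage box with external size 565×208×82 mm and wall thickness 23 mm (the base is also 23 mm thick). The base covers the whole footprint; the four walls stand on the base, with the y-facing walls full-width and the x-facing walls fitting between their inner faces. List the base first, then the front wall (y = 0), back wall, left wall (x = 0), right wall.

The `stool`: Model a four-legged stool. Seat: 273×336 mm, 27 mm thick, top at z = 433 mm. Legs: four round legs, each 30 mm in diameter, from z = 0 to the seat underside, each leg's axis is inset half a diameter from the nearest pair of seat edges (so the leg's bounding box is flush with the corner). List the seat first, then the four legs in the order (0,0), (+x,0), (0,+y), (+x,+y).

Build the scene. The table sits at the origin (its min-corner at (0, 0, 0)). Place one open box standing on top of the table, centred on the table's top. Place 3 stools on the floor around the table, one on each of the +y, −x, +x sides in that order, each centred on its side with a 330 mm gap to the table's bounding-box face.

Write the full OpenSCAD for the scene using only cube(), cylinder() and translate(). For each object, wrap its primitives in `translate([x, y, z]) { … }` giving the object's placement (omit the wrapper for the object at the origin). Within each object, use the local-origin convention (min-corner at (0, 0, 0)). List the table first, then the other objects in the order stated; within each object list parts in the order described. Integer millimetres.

translate([0, 0, 692]) cube([1685, 988, 37]);
translate([27, 27, 0]) cube([82, 82, 692]);
translate([1576, 27, 0]) cube([82, 82, 692]);
translate([27, 879, 0]) cube([82, 82, 692]);
translate([1576, 879, 0]) cube([82, 82, 692]);
translate([560, 390, 729]) {
  cube([565, 208, 23]);
  translate([0, 0, 23]) cube([565, 23, 59]);
  translate([0, 185, 23]) cube([565, 23, 59]);
  translate([0, 23, 23]) cube([23, 162, 59]);
  translate([542, 23, 23]) cube([23, 162, 59]);
}
translate([706, 1318, 0]) {
  translate([0, 0, 406]) cube([273, 336, 27]);
  translate([15, 15, 0]) cylinder(h = 406, r = 15);
  translate([258, 15, 0]) cylinder(h = 406, r = 15);
  translate([15, 321, 0]) cylinder(h = 406, r = 15);
  translate([258, 321, 0]) cylinder(h = 406, r = 15);
}
translate([-603, 326, 0]) {
  translate([0, 0, 406]) cube([273, 336, 27]);
  translate([15, 15, 0]) cylinder(h = 406, r = 15);
  translate([258, 15, 0]) cylinder(h = 406, r = 15);
  translate([15, 321, 0]) cylinder(h = 406, r = 15);
  translate([258, 321, 0]) cylinder(h = 406, r = 15);
}
translate([2015, 326, 0]) {
  translate([0, 0, 406]) cube([273, 336, 27]);
  translate([15, 15, 0]) cylinder(h = 406, r = 15);
  translate([258, 15, 0]) cylinder(h = 406, r = 15);
  translate([15, 321, 0]) cylinder(h = 406, r = 15);
  translate([258, 321, 0]) cylinder(h = 406, r = 15);
}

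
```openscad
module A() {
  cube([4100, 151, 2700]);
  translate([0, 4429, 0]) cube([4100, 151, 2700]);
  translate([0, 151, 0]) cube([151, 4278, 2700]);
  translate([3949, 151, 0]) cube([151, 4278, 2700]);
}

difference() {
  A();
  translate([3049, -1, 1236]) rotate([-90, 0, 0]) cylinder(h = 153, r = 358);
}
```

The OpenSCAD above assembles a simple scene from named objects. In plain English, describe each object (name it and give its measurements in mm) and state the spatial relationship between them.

A is a box-shaped house frame (walls only): outside footprint 4100×4580 mm, wall height 2700 mm, wall thickness 151 mm. The two y-facing walls run the full x-width; the two x-facing walls fit between the inner faces of the y-facing walls.

The house frame has a circular hole of radius 358 mm through its front wall, centred at (x = 3049, z = 1236).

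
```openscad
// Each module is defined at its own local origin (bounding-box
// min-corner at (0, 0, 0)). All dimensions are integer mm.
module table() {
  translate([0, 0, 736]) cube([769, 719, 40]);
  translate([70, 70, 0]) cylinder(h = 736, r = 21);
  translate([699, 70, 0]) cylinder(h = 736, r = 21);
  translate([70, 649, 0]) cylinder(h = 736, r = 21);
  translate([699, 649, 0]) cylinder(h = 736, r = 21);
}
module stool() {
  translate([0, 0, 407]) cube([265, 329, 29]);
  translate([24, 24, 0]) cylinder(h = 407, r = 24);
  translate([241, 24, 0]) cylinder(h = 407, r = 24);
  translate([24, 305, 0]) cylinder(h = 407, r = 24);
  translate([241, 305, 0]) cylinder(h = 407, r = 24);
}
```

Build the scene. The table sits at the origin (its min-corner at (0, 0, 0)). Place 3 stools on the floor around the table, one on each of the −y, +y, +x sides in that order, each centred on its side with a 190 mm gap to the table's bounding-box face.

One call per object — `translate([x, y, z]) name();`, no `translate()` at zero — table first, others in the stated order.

table();
translate([252, -519, 0]) stool();
translate([252, 909, 0]) stool();
translate([959, 195, 0]) stool();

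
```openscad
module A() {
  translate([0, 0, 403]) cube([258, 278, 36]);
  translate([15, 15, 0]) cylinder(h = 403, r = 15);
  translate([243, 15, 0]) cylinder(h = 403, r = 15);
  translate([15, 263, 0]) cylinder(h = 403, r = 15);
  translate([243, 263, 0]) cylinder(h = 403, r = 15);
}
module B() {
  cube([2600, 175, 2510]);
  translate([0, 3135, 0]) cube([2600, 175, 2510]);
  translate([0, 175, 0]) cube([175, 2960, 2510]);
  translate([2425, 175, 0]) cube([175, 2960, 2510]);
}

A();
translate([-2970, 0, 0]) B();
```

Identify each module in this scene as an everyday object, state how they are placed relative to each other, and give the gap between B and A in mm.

The house frame's nearest face is 370 mm from the stool's −x face.

A is a stool. B is a house frame. The house frame is on the floor beside the stool on its −x side. The gap between the house frame and the stool is 370 mm.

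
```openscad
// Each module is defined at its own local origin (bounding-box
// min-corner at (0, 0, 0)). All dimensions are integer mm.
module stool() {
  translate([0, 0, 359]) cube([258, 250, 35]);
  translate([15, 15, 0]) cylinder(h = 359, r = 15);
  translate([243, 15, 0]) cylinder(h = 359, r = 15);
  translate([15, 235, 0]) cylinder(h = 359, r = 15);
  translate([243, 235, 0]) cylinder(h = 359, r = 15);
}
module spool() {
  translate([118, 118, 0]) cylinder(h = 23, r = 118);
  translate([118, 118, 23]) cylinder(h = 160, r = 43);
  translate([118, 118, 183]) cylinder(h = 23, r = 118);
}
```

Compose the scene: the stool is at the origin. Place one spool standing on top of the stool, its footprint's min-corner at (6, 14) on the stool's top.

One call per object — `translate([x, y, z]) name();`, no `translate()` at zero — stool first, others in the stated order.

stool();
translate([6, 14, 394]) spool();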